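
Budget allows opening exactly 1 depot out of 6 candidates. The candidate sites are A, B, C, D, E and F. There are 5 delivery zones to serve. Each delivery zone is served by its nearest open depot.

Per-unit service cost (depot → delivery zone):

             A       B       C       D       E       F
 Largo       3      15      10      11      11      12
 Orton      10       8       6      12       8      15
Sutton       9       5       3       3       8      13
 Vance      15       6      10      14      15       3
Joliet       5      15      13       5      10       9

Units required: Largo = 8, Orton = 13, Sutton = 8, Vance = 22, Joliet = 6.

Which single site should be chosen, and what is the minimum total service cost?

Choose C only; total service cost 480.

With exactly 1 open, each delivery zone uses its cheapest among the chosen.
{C}: Largo→C 10·8=80, Orton→C 6·13=78, Sutton→C 3·8=24, Vance→C 10·22=220, Joliet→C 13·6=78. Service cost 480.
{B}: service cost 486
{F}: service cost 515
Among all 6 size-1 choices, {C} is lowest.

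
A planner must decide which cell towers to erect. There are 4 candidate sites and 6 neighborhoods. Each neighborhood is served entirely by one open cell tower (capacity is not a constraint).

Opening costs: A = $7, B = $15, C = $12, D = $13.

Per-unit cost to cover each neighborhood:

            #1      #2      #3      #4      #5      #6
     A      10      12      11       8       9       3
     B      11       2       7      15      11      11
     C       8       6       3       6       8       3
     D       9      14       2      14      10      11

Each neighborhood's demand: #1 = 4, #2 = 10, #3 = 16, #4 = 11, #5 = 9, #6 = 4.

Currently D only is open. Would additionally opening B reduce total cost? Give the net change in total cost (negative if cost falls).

Yes — net change −105 (cost falls by 105).

Current service cost with {D}: 496.
Adding B: each neighborhood re-picks its cheapest; new service cost 376, saving 120.
Extra fixed cost: 15. Net change = 15 − 120 = -105.
(Totals: 509 → 404.)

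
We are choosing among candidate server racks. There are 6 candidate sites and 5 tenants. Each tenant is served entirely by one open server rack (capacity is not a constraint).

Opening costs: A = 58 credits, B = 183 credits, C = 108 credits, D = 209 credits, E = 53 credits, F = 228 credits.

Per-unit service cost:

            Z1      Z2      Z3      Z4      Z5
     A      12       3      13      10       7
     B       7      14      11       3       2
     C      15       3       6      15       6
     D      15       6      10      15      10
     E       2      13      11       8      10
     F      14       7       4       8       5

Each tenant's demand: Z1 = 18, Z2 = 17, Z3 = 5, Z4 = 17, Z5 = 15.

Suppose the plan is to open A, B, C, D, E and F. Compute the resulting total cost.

Total cost: 1027

Each tenant is assigned to its cheapest site among the open ones.
{A, B, C, D, E, F}: Z1→E 2·18=36, Z2→A 3·17=51, Z3→F 4·5=20, Z4→B 3·17=51, Z5→B 2·15=30. Service 188; fixed 839; total 1027.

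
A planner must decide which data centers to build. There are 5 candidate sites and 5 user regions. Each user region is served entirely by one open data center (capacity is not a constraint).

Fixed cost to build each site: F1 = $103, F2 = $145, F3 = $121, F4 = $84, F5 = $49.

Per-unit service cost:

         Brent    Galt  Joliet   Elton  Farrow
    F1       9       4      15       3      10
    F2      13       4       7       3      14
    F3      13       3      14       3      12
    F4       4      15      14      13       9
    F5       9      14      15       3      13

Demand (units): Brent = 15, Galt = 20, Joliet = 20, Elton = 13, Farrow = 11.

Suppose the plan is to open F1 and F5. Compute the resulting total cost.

Total cost: 816

Each user region is assigned to its cheapest site among the open ones.
{F1, F5}: Brent→F1 9·15=135, Galt→F1 4·20=80, Joliet→F1 15·20=300, Elton→F1 3·13=39, Farrow→F1 10·11=110. Service 664; fixed 152; total 816.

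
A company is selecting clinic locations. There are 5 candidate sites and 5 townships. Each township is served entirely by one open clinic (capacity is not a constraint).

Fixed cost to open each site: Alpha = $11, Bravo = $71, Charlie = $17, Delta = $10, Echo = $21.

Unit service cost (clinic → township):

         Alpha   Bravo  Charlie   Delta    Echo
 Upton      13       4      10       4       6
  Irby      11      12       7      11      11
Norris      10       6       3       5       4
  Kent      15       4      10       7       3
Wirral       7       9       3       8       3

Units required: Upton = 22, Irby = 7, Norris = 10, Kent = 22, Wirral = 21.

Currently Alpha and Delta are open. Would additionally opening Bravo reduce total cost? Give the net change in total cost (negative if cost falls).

Current service cost with {Alpha, Delta}: 516.
Adding Bravo: each township re-picks its cheapest; new service cost 450, saving 66.
Extra fixed cost: 71. Net change = 71 − 66 = 5.
(Totals: 537 → 542.)

No — net change +5 (cost rises by 5).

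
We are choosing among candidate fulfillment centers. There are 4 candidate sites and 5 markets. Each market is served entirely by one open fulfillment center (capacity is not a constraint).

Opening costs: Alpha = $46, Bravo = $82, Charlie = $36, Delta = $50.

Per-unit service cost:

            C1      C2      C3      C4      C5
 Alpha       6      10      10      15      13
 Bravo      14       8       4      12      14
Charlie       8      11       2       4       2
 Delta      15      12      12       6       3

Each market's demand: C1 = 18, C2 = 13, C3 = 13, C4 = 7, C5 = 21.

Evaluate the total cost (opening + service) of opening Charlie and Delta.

Total cost: 469

Each market is assigned to its cheapest site among the open ones.
{Charlie, Delta}: C1→Charlie 8·18=144, C2→Charlie 11·13=143, C3→Charlie 2·13=26, C4→Charlie 4·7=28, C5→Charlie 2·21=42. Service 383; fixed 86; total 469.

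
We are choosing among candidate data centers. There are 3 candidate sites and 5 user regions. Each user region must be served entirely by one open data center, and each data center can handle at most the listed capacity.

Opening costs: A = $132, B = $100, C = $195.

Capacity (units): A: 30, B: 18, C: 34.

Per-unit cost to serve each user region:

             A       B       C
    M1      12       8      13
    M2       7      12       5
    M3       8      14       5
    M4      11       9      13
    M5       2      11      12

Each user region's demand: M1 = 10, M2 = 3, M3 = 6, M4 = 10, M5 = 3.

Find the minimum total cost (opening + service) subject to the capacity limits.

Minimum total cost: 497

Open {A, B}: M1→B 8·10=80, M2→A 7·3=21, M3→A 8·6=48, M4→A 11·10=110, M5→A 2·3=6.
Loads: A carries 22/30, B carries 10/18. Service 265; fixed 232; total 497.
Next best feasible plan costs 512.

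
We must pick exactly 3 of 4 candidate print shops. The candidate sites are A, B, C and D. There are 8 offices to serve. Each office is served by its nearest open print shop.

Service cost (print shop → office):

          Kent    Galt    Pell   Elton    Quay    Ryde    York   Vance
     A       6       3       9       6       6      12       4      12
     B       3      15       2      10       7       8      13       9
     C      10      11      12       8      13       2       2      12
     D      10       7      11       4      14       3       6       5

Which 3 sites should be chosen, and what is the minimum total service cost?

With exactly 3 open, each office uses its cheapest among the chosen.
{A, B, D}: Kent→B 3, Galt→A 3, Pell→B 2, Elton→D 4, Quay→A 6, Ryde→D 3, York→A 4, Vance→D 5. Service cost 30.
{B, C, D}: service cost 32
{A, B, C}: service cost 33
Among all 4 size-3 choices, {A, B, D} is lowest.

Choose A, B and D; total service cost 30.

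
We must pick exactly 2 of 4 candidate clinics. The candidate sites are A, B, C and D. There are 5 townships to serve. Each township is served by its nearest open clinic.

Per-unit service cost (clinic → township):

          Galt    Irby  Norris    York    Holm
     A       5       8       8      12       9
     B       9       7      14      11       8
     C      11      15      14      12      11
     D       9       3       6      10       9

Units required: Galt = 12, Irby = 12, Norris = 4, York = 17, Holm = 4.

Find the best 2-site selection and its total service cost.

With exactly 2 open, each township uses its cheapest among the chosen.
{A, D}: Galt→A 5·12=60, Irby→D 3·12=36, Norris→D 6·4=24, York→D 10·17=170, Holm→A 9·4=36. Service cost 326.
{B, D}: service cost 370
{C, D}: service cost 374
Among all 6 size-2 choices, {A, D} is lowest.

Choose A and D; total service cost 326.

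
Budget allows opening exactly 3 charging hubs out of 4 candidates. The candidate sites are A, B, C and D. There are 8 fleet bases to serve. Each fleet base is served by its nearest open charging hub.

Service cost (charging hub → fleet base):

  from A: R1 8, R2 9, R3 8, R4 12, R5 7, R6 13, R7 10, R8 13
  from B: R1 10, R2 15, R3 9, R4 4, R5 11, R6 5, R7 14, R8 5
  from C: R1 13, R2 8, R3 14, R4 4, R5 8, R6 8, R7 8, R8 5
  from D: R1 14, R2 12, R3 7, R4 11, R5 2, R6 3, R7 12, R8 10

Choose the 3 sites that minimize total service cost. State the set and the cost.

With exactly 3 open, each fleet base uses its cheapest among the chosen.
{A, C, D}: R1→A 8, R2→C 8, R3→D 7, R4→C 4, R5→D 2, R6→D 3, R7→C 8, R8→C 5. Service cost 45.
{B, C, D}: service cost 47
{A, B, D}: service cost 48
Among all 4 size-3 choices, {A, C, D} is lowest.

Choose A, C and D; total service cost 45.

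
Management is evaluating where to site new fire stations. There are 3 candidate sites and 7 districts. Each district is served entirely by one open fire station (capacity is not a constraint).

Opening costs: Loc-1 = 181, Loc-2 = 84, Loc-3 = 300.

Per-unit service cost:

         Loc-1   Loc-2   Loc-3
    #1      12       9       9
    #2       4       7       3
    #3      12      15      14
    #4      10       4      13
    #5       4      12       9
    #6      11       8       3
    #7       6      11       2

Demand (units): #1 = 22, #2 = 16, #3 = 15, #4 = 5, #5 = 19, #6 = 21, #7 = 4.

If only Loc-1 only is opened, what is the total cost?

Total cost: 1070

Each district is assigned to its cheapest site among the open ones.
{Loc-1}: #1→Loc-1 12·22=264, #2→Loc-1 4·16=64, #3→Loc-1 12·15=180, #4→Loc-1 10·5=50, #5→Loc-1 4·19=76, #6→Loc-1 11·21=231, #7→Loc-1 6·4=24. Service 889; fixed 181; total 1070.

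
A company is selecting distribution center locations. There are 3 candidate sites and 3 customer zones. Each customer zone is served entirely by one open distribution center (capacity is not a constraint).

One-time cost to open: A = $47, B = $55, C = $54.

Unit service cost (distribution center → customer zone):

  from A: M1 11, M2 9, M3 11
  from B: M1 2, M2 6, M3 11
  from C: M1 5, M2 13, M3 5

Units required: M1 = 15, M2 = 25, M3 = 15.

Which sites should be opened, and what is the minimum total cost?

Open B and C; minimum total cost 364.

For any fixed open set, each customer zone goes to its cheapest open site; total = fixed + service.
{B, C}: M1→B 2·15=30, M2→B 6·25=150, M3→C 5·15=75. Service 255; fixed 109; total 364.
{B}: M1→B 2·15=30, M2→B 6·25=150, M3→B 11·15=165. Service 345; fixed 55; total 400.
{A, B, C}: M1→B 2·15=30, M2→B 6·25=150, M3→C 5·15=75. Service 255; fixed 156; total 411.
{A}: service 555 + fixed 47 = 602
No other subset beats 364.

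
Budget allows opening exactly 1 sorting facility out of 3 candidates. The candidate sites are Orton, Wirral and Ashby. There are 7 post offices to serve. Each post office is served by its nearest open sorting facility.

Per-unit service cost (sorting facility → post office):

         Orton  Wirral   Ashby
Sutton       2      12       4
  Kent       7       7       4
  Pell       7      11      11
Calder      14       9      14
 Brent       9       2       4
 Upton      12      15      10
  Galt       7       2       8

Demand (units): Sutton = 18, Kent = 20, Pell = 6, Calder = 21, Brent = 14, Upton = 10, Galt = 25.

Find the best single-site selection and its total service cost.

With exactly 1 open, each post office uses its cheapest among the chosen.
{Wirral}: Sutton→Wirral 12·18=216, Kent→Wirral 7·20=140, Pell→Wirral 11·6=66, Calder→Wirral 9·21=189, Brent→Wirral 2·14=28, Upton→Wirral 15·10=150, Galt→Wirral 2·25=50. Service cost 839.
{Ashby}: service cost 868
{Orton}: service cost 933
Among all 3 size-1 choices, {Wirral} is lowest.

Choose Wirral only; total service cost 839.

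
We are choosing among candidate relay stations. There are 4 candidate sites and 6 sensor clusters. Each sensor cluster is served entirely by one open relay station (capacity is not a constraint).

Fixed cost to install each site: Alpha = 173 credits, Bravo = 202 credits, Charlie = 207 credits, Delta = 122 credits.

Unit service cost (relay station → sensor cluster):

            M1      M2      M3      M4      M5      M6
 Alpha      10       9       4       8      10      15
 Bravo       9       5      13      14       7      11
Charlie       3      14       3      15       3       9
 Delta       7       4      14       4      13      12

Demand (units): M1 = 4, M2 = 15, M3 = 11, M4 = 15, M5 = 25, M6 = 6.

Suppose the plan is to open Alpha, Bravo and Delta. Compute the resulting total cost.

Total cost: 930

Each sensor cluster is assigned to its cheapest site among the open ones.
{Alpha, Bravo, Delta}: M1→Delta 7·4=28, M2→Delta 4·15=60, M3→Alpha 4·11=44, M4→Delta 4·15=60, M5→Bravo 7·25=175, M6→Bravo 11·6=66. Service 433; fixed 497; total 930.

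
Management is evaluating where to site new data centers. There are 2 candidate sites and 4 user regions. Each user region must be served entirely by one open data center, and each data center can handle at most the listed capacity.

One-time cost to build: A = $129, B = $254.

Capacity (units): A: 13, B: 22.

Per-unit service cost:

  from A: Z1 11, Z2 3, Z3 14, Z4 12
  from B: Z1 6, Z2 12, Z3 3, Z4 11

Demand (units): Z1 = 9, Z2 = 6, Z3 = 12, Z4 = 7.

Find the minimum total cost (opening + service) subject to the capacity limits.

Open {A, B}: Z1→B 6·9=54, Z2→A 3·6=18, Z3→B 3·12=36, Z4→A 12·7=84.
Loads: A carries 13/13, B carries 21/22. Service 192; fixed 383; total 575.
Next best feasible plan costs 754.

Minimum total cost: 575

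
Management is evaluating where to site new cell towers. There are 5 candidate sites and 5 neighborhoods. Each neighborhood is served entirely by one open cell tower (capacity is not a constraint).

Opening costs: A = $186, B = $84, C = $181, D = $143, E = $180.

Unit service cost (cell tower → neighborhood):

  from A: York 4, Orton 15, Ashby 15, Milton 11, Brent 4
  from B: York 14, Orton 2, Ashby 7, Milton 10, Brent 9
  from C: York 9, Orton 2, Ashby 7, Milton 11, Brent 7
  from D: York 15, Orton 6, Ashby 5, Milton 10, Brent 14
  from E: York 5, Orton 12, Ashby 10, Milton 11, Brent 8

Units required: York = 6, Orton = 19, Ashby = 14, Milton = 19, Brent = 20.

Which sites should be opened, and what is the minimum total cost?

Open B only; minimum total cost 674.

For any fixed open set, each neighborhood goes to its cheapest open site; total = fixed + service.
{B}: York→B 14·6=84, Orton→B 2·19=38, Ashby→B 7·14=98, Milton→B 10·19=190, Brent→B 9·20=180. Service 590; fixed 84; total 674.
{A, B}: service 430 + fixed 270 = 700
{C}: York→C 9·6=54, Orton→C 2·19=38, Ashby→C 7·14=98, Milton→C 11·19=209, Brent→C 7·20=140. Service 539; fixed 181; total 720.
{A, B, C, D, E}: York→A 4·6=24, Orton→B 2·19=38, Ashby→D 5·14=70, Milton→B 10·19=190, Brent→A 4·20=80. Service 402; fixed 774; total 1176.
No other subset beats 674.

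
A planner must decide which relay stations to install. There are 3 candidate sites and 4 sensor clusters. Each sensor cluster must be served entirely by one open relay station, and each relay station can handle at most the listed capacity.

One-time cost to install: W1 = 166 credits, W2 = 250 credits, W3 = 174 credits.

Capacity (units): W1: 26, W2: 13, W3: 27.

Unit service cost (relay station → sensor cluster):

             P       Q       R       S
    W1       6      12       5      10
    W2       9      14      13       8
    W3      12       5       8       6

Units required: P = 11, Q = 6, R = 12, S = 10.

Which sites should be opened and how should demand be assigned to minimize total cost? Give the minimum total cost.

Minimum total cost: 556

Open {W1, W3}: P→W1 6·11=66, Q→W3 5·6=30, R→W1 5·12=60, S→W3 6·10=60.
Loads: W1 carries 23/26, W3 carries 16/27. Service 216; fixed 340; total 556.
Next best feasible plan costs 622.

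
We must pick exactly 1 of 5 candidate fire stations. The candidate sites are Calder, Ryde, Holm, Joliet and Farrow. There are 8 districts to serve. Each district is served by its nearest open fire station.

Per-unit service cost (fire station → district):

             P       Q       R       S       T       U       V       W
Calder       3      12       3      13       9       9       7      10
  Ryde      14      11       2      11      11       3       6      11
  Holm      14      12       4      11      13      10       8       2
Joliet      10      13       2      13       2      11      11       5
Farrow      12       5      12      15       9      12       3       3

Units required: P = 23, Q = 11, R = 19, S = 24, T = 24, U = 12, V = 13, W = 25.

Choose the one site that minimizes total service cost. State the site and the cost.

With exactly 1 open, each district uses its cheapest among the chosen.
{Joliet}: P→Joliet 10·23=230, Q→Joliet 13·11=143, R→Joliet 2·19=38, S→Joliet 13·24=312, T→Joliet 2·24=48, U→Joliet 11·12=132, V→Joliet 11·13=143, W→Joliet 5·25=125. Service cost 1171.
{Calder}: service cost 1235
{Holm}: service cost 1380
Among all 5 size-1 choices, {Joliet} is lowest.

Choose Joliet only; total service cost 1171.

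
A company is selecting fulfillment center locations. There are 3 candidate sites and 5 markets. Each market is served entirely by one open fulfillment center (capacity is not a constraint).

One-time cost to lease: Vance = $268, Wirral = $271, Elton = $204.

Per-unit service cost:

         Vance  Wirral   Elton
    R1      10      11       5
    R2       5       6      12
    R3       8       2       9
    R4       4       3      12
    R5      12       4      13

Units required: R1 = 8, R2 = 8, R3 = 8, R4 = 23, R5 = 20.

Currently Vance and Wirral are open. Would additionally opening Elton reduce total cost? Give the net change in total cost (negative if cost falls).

No — net change +164 (cost rises by 164).

Current service cost with {Vance, Wirral}: 285.
Adding Elton: each market re-picks its cheapest; new service cost 245, saving 40.
Extra fixed cost: 204. Net change = 204 − 40 = 164.
(Totals: 824 → 988.)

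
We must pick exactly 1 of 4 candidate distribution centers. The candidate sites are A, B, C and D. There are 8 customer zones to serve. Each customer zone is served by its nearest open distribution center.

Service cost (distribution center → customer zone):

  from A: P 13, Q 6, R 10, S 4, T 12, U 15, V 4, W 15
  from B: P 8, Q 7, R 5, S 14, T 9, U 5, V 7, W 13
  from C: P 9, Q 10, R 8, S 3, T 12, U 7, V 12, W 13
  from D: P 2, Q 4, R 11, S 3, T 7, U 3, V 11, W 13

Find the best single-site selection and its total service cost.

With exactly 1 open, each customer zone uses its cheapest among the chosen.
{D}: P→D 2, Q→D 4, R→D 11, S→D 3, T→D 7, U→D 3, V→D 11, W→D 13. Service cost 54.
{B}: service cost 68
{C}: service cost 74
Among all 4 size-1 choices, {D} is lowest.

Choose D only; total service cost 54.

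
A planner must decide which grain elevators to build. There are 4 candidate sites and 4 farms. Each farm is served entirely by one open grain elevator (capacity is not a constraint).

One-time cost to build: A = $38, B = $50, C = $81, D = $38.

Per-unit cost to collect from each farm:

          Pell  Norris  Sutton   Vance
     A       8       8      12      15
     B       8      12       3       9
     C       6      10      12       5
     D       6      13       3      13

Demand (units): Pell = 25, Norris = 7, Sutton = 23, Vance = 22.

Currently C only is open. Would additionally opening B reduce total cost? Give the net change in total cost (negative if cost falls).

Current service cost with {C}: 606.
Adding B: each farm re-picks its cheapest; new service cost 399, saving 207.
Extra fixed cost: 50. Net change = 50 − 207 = -157.
(Totals: 687 → 530.)

Yes — net change −157 (cost falls by 157).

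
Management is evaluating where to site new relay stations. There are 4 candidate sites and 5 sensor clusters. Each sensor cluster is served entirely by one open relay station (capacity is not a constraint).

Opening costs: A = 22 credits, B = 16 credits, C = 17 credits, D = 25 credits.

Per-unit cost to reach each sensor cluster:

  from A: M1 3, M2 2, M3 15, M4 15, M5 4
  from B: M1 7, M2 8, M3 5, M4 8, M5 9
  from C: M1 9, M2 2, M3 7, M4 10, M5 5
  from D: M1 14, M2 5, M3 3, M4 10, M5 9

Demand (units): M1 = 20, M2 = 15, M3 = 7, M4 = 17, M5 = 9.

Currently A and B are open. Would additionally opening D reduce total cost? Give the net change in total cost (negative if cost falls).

No — net change +11 (cost rises by 11).

Current service cost with {A, B}: 297.
Adding D: each sensor cluster re-picks its cheapest; new service cost 283, saving 14.
Extra fixed cost: 25. Net change = 25 − 14 = 11.
(Totals: 335 → 346.)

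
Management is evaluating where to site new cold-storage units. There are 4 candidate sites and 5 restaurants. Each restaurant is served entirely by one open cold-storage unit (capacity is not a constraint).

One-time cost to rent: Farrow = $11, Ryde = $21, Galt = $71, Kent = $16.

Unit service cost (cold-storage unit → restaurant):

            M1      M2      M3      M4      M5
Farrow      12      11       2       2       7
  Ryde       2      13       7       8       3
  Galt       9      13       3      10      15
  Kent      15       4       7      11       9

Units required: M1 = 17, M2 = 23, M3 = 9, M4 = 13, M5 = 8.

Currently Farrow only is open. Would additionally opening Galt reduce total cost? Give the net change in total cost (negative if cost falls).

Current service cost with {Farrow}: 557.
Adding Galt: each restaurant re-picks its cheapest; new service cost 506, saving 51.
Extra fixed cost: 71. Net change = 71 − 51 = 20.
(Totals: 568 → 588.)

No — net change +20 (cost rises by 20).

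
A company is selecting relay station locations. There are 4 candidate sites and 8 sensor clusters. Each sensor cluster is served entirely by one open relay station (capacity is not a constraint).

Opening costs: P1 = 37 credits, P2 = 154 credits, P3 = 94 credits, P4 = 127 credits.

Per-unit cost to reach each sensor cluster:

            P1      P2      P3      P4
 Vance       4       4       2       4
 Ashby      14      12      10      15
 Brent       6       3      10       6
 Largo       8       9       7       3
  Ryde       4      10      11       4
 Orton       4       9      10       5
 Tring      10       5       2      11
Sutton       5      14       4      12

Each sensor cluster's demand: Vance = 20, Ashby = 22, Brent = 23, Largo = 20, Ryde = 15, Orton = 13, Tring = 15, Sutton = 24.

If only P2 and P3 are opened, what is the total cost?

Total cost: 1110

Each sensor cluster is assigned to its cheapest site among the open ones.
{P2, P3}: Vance→P3 2·20=40, Ashby→P3 10·22=220, Brent→P2 3·23=69, Largo→P3 7·20=140, Ryde→P2 10·15=150, Orton→P2 9·13=117, Tring→P3 2·15=30, Sutton→P3 4·24=96. Service 862; fixed 248; total 1110.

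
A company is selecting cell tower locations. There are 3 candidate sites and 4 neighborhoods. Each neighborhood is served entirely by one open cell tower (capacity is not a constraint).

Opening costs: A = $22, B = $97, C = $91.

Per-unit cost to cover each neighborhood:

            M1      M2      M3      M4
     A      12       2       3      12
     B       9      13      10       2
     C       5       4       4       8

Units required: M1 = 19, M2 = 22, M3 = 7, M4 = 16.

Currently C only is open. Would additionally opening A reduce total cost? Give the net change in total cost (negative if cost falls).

Current service cost with {C}: 339.
Adding A: each neighborhood re-picks its cheapest; new service cost 288, saving 51.
Extra fixed cost: 22. Net change = 22 − 51 = -29.
(Totals: 430 → 401.)

Yes — net change −29 (cost falls by 29).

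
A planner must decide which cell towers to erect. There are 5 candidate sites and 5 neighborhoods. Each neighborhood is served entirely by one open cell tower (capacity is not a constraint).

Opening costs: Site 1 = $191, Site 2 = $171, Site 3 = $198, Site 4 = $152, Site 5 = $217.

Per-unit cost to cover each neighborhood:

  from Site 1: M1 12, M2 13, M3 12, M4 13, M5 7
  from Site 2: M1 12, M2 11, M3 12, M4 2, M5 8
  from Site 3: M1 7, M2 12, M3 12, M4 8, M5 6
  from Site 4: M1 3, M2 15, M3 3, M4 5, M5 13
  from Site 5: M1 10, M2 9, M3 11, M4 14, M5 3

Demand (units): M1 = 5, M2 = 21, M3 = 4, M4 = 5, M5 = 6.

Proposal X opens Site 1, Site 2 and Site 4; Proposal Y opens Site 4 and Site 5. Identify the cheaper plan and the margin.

Proposal X: {Site 1, Site 2, Site 4}: M1→Site 4 3·5=15, M2→Site 2 11·21=231, M3→Site 4 3·4=12, M4→Site 2 2·5=10, M5→Site 1 7·6=42. Service 310; fixed 514; total 824.
Proposal Y: {Site 4, Site 5}: M1→Site 4 3·5=15, M2→Site 5 9·21=189, M3→Site 4 3·4=12, M4→Site 4 5·5=25, M5→Site 5 3·6=18. Service 259; fixed 369; total 628.
Difference: |824 − 628| = 196.

Proposal Y is cheaper by 196.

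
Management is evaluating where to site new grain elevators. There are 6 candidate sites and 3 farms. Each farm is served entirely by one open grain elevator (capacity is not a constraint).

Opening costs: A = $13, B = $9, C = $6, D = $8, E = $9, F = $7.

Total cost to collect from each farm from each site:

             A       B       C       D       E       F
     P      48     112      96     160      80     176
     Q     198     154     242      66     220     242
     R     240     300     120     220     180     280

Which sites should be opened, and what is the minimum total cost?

For any fixed open set, each farm goes to its cheapest open site; total = fixed + service.
{A, C, D}: P→A 48, Q→D 66, R→C 120. Service 234; fixed 27; total 261.
{A, C, D, F}: P→A 48, Q→D 66, R→C 120. Service 234; fixed 34; total 268.
{A, B, C, D}: service 234 + fixed 36 = 270
{A, B, C, D, E, F}: service 234 + fixed 52 = 286
No other subset beats 261.

Open A, C and D; minimum total cost 261.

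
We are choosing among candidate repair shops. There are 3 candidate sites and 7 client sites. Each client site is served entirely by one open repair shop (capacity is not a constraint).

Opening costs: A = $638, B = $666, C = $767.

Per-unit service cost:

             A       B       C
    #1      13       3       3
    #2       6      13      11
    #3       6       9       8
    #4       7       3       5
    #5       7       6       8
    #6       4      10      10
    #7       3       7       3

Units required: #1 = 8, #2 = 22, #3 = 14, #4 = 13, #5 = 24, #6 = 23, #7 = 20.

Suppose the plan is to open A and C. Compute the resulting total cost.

Total cost: 2030

Each client site is assigned to its cheapest site among the open ones.
{A, C}: #1→C 3·8=24, #2→A 6·22=132, #3→A 6·14=84, #4→C 5·13=65, #5→A 7·24=168, #6→A 4·23=92, #7→A 3·20=60. Service 625; fixed 1405; total 2030.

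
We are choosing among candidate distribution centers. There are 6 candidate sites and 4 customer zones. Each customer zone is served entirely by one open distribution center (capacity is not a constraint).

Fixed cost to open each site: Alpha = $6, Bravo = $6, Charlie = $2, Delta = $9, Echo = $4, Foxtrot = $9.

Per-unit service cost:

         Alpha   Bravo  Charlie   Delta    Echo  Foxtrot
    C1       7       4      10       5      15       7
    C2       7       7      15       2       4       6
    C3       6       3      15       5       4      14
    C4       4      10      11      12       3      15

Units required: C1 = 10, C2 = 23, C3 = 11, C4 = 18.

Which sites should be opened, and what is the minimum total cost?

For any fixed open set, each customer zone goes to its cheapest open site; total = fixed + service.
{Bravo, Delta, Echo}: C1→Bravo 4·10=40, C2→Delta 2·23=46, C3→Bravo 3·11=33, C4→Echo 3·18=54. Service 173; fixed 19; total 192.
{Bravo, Charlie, Delta, Echo}: service 173 + fixed 21 = 194
{Alpha, Bravo, Delta, Echo}: C1→Bravo 4·10=40, C2→Delta 2·23=46, C3→Bravo 3·11=33, C4→Echo 3·18=54. Service 173; fixed 25; total 198.
{Alpha, Bravo, Charlie, Delta, Echo, Foxtrot}: C1→Bravo 4·10=40, C2→Delta 2·23=46, C3→Bravo 3·11=33, C4→Echo 3·18=54. Service 173; fixed 36; total 209.
No other subset beats 192.

Open Bravo, Delta and Echo; minimum total cost 192.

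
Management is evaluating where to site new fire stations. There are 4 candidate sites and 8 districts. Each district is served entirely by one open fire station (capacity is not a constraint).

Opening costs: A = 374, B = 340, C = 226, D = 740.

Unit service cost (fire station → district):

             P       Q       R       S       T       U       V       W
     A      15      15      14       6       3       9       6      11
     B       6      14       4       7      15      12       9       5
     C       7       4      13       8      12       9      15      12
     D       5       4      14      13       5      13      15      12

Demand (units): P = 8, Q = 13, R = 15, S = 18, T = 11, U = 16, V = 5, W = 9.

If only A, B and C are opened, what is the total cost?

Each district is assigned to its cheapest site among the open ones.
{A, B, C}: P→B 6·8=48, Q→C 4·13=52, R→B 4·15=60, S→A 6·18=108, T→A 3·11=33, U→A 9·16=144, V→A 6·5=30, W→B 5·9=45. Service 520; fixed 940; total 1460.

Total cost: 1460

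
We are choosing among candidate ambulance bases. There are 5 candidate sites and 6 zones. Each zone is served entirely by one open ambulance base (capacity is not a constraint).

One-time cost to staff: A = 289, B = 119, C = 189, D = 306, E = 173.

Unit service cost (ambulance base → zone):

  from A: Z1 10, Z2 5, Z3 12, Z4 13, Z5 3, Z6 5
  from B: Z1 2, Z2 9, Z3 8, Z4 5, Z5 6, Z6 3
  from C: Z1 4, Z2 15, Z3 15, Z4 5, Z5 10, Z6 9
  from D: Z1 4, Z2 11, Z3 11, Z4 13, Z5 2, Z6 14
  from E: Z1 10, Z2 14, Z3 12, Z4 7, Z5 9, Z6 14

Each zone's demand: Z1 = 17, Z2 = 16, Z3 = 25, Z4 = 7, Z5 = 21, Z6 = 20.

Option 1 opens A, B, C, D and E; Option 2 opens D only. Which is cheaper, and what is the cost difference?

Option 2 is cheaper by 289.

Option 1: {A, B, C, D, E}: Z1→B 2·17=34, Z2→A 5·16=80, Z3→B 8·25=200, Z4→B 5·7=35, Z5→D 2·21=42, Z6→B 3·20=60. Service 451; fixed 1076; total 1527.
Option 2: {D}: Z1→D 4·17=68, Z2→D 11·16=176, Z3→D 11·25=275, Z4→D 13·7=91, Z5→D 2·21=42, Z6→D 14·20=280. Service 932; fixed 306; total 1238.
Difference: |1527 − 1238| = 289.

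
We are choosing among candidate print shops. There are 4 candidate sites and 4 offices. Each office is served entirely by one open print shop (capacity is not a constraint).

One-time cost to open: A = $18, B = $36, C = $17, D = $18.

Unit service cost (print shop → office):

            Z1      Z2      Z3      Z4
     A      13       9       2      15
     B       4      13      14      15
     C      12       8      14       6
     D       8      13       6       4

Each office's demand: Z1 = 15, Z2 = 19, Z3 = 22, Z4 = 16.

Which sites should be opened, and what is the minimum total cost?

Open A, B, C and D; minimum total cost 409.

For any fixed open set, each office goes to its cheapest open site; total = fixed + service.
{A, B, C, D}: Z1→B 4·15=60, Z2→C 8·19=152, Z3→A 2·22=44, Z4→D 4·16=64. Service 320; fixed 89; total 409.
{A, B, D}: service 339 + fixed 72 = 411
{A, B, C}: service 352 + fixed 71 = 423
{C}: Z1→C 12·15=180, Z2→C 8·19=152, Z3→C 14·22=308, Z4→C 6·16=96. Service 736; fixed 17; total 753.
No other subset beats 409.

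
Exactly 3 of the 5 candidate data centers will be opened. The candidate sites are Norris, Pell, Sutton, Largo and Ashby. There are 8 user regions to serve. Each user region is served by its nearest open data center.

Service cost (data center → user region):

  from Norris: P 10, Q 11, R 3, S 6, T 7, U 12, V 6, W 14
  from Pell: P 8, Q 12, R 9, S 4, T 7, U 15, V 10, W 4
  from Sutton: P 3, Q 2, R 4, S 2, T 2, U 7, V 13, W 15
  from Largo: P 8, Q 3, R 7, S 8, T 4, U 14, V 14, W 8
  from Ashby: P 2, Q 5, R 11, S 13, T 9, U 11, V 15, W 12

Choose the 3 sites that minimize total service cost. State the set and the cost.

Choose Norris, Pell and Sutton; total service cost 29.

With exactly 3 open, each user region uses its cheapest among the chosen.
{Norris, Pell, Sutton}: P→Sutton 3, Q→Sutton 2, R→Norris 3, S→Sutton 2, T→Sutton 2, U→Sutton 7, V→Norris 6, W→Pell 4. Service cost 29.
{Norris, Sutton, Largo}: service cost 33
{Pell, Sutton, Ashby}: service cost 33
Among all 10 size-3 choices, {Norris, Pell, Sutton} is lowest.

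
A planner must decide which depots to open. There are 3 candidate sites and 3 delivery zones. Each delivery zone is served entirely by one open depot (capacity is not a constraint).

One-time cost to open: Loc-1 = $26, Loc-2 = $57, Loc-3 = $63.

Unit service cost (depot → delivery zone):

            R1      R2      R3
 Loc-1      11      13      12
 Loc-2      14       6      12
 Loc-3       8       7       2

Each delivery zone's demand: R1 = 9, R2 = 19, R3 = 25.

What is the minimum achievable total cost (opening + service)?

Minimum total cost: 318

For any fixed open set, each delivery zone goes to its cheapest open site; total = fixed + service.
{Loc-3}: R1→Loc-3 8·9=72, R2→Loc-3 7·19=133, R3→Loc-3 2·25=50. Service 255; fixed 63; total 318.
{Loc-1, Loc-3}: service 255 + fixed 89 = 344
{Loc-2, Loc-3}: R1→Loc-3 8·9=72, R2→Loc-2 6·19=114, R3→Loc-3 2·25=50. Service 236; fixed 120; total 356.
{Loc-1, Loc-2, Loc-3}: R1→Loc-3 8·9=72, R2→Loc-2 6·19=114, R3→Loc-3 2·25=50. Service 236; fixed 146; total 382.
(All 7 nonempty subsets were checked; Loc-3 only is lowest.)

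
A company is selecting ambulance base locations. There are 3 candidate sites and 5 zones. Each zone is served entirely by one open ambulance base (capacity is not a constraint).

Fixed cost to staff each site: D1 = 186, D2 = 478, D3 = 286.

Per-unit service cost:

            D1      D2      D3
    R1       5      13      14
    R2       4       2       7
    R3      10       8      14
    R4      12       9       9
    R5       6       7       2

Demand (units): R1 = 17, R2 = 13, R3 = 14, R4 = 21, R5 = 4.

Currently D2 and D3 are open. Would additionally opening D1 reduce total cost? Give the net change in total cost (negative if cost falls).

No — net change +50 (cost rises by 50).

Current service cost with {D2, D3}: 556.
Adding D1: each zone re-picks its cheapest; new service cost 420, saving 136.
Extra fixed cost: 186. Net change = 186 − 136 = 50.
(Totals: 1320 → 1370.)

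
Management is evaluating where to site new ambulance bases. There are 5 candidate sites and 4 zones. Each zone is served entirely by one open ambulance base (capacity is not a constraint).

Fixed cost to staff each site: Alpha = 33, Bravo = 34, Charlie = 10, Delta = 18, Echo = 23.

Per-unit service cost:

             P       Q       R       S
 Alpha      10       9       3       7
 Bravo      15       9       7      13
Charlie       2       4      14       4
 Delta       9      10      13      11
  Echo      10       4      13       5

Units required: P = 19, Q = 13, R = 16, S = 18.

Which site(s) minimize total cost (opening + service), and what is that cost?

For any fixed open set, each zone goes to its cheapest open site; total = fixed + service.
{Alpha, Charlie}: P→Charlie 2·19=38, Q→Charlie 4·13=52, R→Alpha 3·16=48, S→Charlie 4·18=72. Service 210; fixed 43; total 253.
{Alpha, Charlie, Delta}: service 210 + fixed 61 = 271
{Alpha, Charlie, Echo}: service 210 + fixed 66 = 276
{Alpha, Bravo, Charlie, Delta, Echo}: service 210 + fixed 118 = 328
No other subset beats 253.

Open Alpha and Charlie; minimum total cost 253.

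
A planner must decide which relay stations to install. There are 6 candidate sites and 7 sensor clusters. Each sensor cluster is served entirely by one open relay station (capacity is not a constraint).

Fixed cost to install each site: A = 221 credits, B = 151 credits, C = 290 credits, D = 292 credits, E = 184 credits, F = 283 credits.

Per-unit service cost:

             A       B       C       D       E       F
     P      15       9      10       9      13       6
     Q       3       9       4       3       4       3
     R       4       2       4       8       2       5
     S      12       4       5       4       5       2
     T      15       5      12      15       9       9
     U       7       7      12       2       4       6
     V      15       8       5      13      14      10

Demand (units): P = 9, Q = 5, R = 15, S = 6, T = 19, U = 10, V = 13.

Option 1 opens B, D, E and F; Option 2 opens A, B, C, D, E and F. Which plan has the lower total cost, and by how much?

Option 1: {B, D, E, F}: P→F 6·9=54, Q→D 3·5=15, R→B 2·15=30, S→F 2·6=12, T→B 5·19=95, U→D 2·10=20, V→B 8·13=104. Service 330; fixed 910; total 1240.
Option 2: {A, B, C, D, E, F}: P→F 6·9=54, Q→A 3·5=15, R→B 2·15=30, S→F 2·6=12, T→B 5·19=95, U→D 2·10=20, V→C 5·13=65. Service 291; fixed 1421; total 1712.
Difference: |1240 − 1712| = 472.

Option 1 is cheaper by 472.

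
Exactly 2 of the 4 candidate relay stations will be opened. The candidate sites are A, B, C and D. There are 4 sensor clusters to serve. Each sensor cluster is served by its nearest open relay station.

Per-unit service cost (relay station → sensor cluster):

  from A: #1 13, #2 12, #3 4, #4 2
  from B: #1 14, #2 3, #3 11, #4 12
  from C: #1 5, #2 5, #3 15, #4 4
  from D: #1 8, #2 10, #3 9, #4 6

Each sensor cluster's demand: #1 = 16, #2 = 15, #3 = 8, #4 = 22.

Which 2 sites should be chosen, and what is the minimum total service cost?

With exactly 2 open, each sensor cluster uses its cheapest among the chosen.
{A, C}: #1→C 5·16=80, #2→C 5·15=75, #3→A 4·8=32, #4→A 2·22=44. Service cost 231.
{B, C}: service cost 301
{C, D}: service cost 315
Among all 6 size-2 choices, {A, C} is lowest.

Choose A and C; total service cost 231.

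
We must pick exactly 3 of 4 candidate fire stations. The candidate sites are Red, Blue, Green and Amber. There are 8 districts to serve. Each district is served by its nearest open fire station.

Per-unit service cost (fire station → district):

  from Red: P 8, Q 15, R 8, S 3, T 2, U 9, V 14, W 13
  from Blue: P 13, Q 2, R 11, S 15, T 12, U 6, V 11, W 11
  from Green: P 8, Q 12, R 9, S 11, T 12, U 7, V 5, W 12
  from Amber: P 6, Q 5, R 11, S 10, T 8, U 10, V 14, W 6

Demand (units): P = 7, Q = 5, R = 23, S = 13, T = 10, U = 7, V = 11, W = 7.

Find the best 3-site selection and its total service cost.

With exactly 3 open, each district uses its cheapest among the chosen.
{Red, Green, Amber}: P→Amber 6·7=42, Q→Amber 5·5=25, R→Red 8·23=184, S→Red 3·13=39, T→Red 2·10=20, U→Green 7·7=49, V→Green 5·11=55, W→Amber 6·7=42. Service cost 456.
{Red, Blue, Green}: service cost 483
{Red, Blue, Amber}: service cost 500
Among all 4 size-3 choices, {Red, Green, Amber} is lowest.

Choose Red, Green and Amber; total service cost 456.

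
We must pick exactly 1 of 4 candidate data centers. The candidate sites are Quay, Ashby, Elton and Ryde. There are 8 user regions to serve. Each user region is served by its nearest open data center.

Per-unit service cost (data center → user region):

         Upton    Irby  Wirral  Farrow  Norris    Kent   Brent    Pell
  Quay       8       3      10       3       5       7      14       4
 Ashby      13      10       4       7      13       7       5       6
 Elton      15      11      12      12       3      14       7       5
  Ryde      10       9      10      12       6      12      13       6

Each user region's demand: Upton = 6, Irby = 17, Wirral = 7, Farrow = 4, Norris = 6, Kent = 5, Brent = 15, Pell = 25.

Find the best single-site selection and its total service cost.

With exactly 1 open, each user region uses its cheapest among the chosen.
{Quay}: Upton→Quay 8·6=48, Irby→Quay 3·17=51, Wirral→Quay 10·7=70, Farrow→Quay 3·4=12, Norris→Quay 5·6=30, Kent→Quay 7·5=35, Brent→Quay 14·15=210, Pell→Quay 4·25=100. Service cost 556.
{Ashby}: service cost 642
{Elton}: service cost 727
Among all 4 size-1 choices, {Quay} is lowest.

Choose Quay only; total service cost 556.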